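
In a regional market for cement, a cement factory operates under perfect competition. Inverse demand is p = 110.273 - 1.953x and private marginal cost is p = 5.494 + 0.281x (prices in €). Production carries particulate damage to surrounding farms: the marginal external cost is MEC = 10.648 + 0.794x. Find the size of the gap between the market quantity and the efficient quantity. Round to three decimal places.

Market equilibrium (private): 5.494 + 0.281x = 110.273 - 1.953x → x_m = 46.9020.
Social marginal cost = private MC + MEC = 16.142 + 1.075x.
Set SMC = demand: 16.142 + 1.075x = 110.273 - 1.953x → x* = 31.0869.
Gap = |46.9020 − 31.0869| = 15.8151.

15.815 units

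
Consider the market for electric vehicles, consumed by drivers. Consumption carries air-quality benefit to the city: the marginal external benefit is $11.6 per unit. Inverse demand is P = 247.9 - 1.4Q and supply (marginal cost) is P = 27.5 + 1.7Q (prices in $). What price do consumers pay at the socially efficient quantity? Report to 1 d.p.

P = $143.1

Social marginal benefit = demand + MEB = 259.5 - 1.4Q.
Set SMB = MC: 259.5 - 1.4Q = 27.5 + 1.7Q → Q* = 74.8387.
Consumer price on the demand curve at Q*: 247.9 − 1.4×74.8387 = 143.1258.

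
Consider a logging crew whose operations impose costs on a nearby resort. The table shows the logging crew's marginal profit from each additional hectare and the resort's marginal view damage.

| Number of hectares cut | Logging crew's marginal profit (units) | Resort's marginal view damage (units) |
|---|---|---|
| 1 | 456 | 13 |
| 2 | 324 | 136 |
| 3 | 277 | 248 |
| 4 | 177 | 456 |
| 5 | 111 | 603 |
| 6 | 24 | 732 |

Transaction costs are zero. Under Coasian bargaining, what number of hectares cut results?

Bargaining reaches the level where marginal profit last exceeds marginal view damage.
That holds through level 3 (277 ≥ 248) but not at 4 (177 < 456).

3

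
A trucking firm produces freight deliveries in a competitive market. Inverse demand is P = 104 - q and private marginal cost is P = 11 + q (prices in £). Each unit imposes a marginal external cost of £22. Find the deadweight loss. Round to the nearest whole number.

DWL = £121

Market equilibrium (private): 11 + q = 104 - q → q_m = 46.5000.
Social marginal cost = private MC + MEC = 33 + q.
Set SMC = demand: 33 + q = 104 - q → q* = 35.5000.
Height of the DWL triangle at q_m is SMC(q_m) − demand(q_m) = MEC(q_m) = 22.0000.
DWL = ½ × 11.0000 × 22.0000 = 121.0000.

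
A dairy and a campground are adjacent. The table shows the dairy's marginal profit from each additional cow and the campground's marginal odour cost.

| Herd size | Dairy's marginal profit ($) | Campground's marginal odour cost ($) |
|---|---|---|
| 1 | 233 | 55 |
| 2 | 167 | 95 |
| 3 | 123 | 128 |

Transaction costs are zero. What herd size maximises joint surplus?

Bargaining reaches the level where marginal profit last exceeds marginal odour cost.
That holds through level 2 (167 ≥ 95) but not at 3 (123 < 128).

2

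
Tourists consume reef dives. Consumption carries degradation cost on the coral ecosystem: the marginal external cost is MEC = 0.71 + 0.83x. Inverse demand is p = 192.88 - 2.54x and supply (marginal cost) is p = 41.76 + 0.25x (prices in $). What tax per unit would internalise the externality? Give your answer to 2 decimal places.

Social marginal benefit = demand − MEC = 192.17 - 3.37x.
Set SMB = MC: 192.17 - 3.37x = 41.76 + 0.25x → x* = 41.5497.
The Pigouvian tax equals MEC at x*: 0.71 + 0.83×41.5497 = 35.1963.

tax = $35.20 per unit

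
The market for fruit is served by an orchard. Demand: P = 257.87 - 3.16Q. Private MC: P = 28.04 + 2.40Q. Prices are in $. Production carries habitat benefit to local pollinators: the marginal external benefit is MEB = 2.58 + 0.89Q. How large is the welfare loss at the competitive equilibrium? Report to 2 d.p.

Market equilibrium (private): 28.04 + 2.40Q = 257.87 - 3.16Q → Q_m = 41.3363.
Social marginal cost = private MC − MEB = 25.46 + 1.51Q.
Set SMC = demand: 25.46 + 1.51Q = 257.87 - 3.16Q → Q* = 49.7666.
The welfare-loss triangle has base |Q_m − Q*| and height MEB(Q_m) (the vertical gap between SMC and demand is zero at Q* and MEB at Q_m).
DWL = ½ × 8.4303 × 39.3693 = 165.9475.

DWL = $165.95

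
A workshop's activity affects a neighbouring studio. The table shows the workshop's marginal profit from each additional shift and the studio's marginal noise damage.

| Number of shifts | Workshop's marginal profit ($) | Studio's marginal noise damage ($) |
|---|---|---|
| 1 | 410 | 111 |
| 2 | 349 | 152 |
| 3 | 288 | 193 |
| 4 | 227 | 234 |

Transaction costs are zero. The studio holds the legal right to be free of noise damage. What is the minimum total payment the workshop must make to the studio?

$456

Efficient level: marginal profit ≥ marginal noise damage through level 3, so k* = 3.
With the studio holding the right, the workshop must at least compensate total damage at k*: 111 + 152 + 193 = 456.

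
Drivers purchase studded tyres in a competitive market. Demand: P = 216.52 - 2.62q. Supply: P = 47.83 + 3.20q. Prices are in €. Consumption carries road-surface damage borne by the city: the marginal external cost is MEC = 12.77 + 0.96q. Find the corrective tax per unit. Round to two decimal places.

Social marginal benefit = demand − MEC = 203.75 - 3.58q.
Set SMB = MC: 203.75 - 3.58q = 47.83 + 3.20q → q* = 22.9971.
The Pigouvian tax equals MEC at q*: 12.77 + 0.96×22.9971 = 34.8472.

tax = €34.85 per unit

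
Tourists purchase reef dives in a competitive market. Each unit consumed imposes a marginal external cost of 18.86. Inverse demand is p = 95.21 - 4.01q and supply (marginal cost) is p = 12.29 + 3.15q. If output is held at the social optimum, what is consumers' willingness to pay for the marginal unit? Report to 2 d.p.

P = 59.33

Social marginal benefit = demand − MEC = 76.35 - 4.01q.
Set SMB = MC: 76.35 - 4.01q = 12.29 + 3.15q → q* = 8.9469.
Consumer price on the demand curve at q*: 95.21 − 4.01×8.9469 = 59.3329.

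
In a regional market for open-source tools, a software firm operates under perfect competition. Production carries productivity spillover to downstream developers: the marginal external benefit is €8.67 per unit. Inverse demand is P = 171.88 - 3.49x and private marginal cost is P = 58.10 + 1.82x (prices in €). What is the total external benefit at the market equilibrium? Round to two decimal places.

€185.78

Market equilibrium (private): 58.10 + 1.82x = 171.88 - 3.49x → x_m = 21.4275.
Total external benefit = MEB × x_m = 8.67 × 21.4275 = 185.7764.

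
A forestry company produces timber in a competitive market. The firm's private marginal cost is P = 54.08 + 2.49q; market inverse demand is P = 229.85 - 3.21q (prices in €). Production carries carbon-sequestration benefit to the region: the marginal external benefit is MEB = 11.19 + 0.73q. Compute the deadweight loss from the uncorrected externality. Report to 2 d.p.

DWL = €114.26

Market equilibrium (private): 54.08 + 2.49q = 229.85 - 3.21q → q_m = 30.8368.
Social marginal cost = private MC − MEB = 42.89 + 1.76q.
Set SMC = demand: 42.89 + 1.76q = 229.85 - 3.21q → q* = 37.6177.
The loss is the area between SMC and demand from q* to q_m; with linear curves that's a triangle of height MEB(q_m).
DWL = ½ × 6.7809 × 33.7009 = 114.2612.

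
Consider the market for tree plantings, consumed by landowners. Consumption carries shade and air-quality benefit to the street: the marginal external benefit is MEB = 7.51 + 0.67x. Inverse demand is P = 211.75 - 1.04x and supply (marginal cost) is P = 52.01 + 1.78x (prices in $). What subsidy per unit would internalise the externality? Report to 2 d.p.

subsidy = $59.63 per unit

Social marginal benefit = demand + MEB = 219.26 - 0.37x.
Set SMB = MC: 219.26 - 0.37x = 52.01 + 1.78x → x* = 77.7907.
The Pigouvian subsidy equals MEB at x*: 7.51 + 0.67×77.7907 = 59.6298.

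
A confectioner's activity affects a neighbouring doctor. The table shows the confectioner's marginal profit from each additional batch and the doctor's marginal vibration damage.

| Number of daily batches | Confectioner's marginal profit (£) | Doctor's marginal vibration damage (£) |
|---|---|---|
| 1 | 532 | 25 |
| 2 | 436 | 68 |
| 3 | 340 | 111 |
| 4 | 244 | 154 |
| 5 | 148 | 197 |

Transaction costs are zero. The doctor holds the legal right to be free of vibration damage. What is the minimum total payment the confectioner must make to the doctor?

£358

Efficient level: marginal profit ≥ marginal vibration damage through level 4, so k* = 4.
With the doctor holding the right, the confectioner must at least compensate total damage at k*: 25 + 68 + 111 + 154 = 358.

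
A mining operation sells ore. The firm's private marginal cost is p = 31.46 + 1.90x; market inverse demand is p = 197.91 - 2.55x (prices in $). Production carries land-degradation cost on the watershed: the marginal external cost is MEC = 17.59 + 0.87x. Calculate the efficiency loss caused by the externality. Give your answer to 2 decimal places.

DWL = $236.20

Market equilibrium (private): 31.46 + 1.90x = 197.91 - 2.55x → x_m = 37.4045.
Social marginal cost = private MC + MEC = 49.05 + 2.77x.
Set SMC = demand: 49.05 + 2.77x = 197.91 - 2.55x → x* = 27.9812.
The loss is the area between SMC and demand from x* to x_m; with linear curves that's a triangle of height MEC(x_m).
DWL = ½ × 9.4233 × 50.1319 = 236.2040.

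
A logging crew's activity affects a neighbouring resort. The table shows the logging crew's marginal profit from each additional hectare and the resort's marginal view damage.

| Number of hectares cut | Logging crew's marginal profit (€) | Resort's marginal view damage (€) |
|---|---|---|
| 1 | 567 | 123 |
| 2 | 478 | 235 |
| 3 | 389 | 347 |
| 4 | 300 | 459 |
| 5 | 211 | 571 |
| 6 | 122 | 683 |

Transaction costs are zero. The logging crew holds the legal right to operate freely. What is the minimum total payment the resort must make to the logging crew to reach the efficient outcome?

Left alone the logging crew would choose level 6 (marginal profit stays positive).
Efficient level: k* = 3 (marginal profit ≥ marginal view damage through 3).
The resort must at least cover the logging crew's forgone profit from cutting 6→3: 300 + 211 + 122 = 633.

€633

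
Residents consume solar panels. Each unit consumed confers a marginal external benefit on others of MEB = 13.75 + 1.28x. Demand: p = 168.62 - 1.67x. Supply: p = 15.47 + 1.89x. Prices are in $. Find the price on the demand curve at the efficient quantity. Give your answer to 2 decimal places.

P = $46.37

Social marginal benefit = demand + MEB = 182.37 - 0.39x.
Set SMB = MC: 182.37 - 0.39x = 15.47 + 1.89x → x* = 73.2018.
Consumer price on the demand curve at x*: 168.62 − 1.67×73.2018 = 46.3730.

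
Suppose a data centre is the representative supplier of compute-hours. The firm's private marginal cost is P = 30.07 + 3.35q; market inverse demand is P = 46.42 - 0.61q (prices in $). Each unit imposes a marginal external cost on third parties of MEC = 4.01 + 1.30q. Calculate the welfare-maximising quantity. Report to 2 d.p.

Social marginal cost = private MC + MEC = 34.08 + 4.65q.
Set SMC = demand: 34.08 + 4.65q = 46.42 - 0.61q → q* = 2.3460.

q* = 2.35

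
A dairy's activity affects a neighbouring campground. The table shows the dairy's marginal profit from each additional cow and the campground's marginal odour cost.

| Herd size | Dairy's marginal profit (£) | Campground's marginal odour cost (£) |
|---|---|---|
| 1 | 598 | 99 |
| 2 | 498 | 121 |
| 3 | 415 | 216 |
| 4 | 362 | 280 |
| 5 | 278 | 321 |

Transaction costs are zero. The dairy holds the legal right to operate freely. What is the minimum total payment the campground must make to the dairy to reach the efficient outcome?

£278

Left alone the dairy would choose level 5 (marginal profit stays positive).
Efficient level: k* = 4 (marginal profit ≥ marginal odour cost through 4).
The campground must at least cover the dairy's forgone profit from cutting 5→4: 278 = 278.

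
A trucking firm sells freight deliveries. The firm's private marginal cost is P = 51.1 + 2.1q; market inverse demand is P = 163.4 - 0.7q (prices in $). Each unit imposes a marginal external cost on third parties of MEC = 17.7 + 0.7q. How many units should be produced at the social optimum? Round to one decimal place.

q* = 27.0

Social marginal cost = private MC + MEC = 68.8 + 2.8q.
Set SMC = demand: 68.8 + 2.8q = 163.4 - 0.7q → q* = 27.0286.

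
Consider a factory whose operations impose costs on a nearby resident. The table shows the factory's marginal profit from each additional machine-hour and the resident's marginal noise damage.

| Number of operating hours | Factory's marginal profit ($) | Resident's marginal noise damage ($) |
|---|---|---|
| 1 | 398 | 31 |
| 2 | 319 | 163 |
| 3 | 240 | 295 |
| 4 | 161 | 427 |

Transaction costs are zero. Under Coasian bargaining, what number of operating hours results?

Bargaining reaches the level where marginal profit last exceeds marginal noise damage.
That holds through level 2 (319 ≥ 163) but not at 3 (240 < 295).

2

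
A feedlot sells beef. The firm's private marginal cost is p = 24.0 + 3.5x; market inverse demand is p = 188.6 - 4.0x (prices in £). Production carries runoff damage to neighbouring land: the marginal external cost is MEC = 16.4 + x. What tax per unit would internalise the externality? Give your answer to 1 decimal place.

Social marginal cost = private MC + MEC = 40.4 + 4.5x.
Set SMC = demand: 40.4 + 4.5x = 188.6 - 4.0x → x* = 17.4353.
The Pigouvian tax equals MEC at x*: 16.4 + 1.0×17.4353 = 33.8353.

tax = £33.8 per unit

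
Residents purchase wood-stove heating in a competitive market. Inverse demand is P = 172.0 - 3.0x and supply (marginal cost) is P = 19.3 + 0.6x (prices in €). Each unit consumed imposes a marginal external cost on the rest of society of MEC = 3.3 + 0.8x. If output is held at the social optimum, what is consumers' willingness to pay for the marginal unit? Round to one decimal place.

Social marginal benefit = demand − MEC = 168.7 - 3.8x.
Set SMB = MC: 168.7 - 3.8x = 19.3 + 0.6x → x* = 33.9545.
Consumer price on the demand curve at x*: 172.0 − 3.0×33.9545 = 70.1365.

P = €70.1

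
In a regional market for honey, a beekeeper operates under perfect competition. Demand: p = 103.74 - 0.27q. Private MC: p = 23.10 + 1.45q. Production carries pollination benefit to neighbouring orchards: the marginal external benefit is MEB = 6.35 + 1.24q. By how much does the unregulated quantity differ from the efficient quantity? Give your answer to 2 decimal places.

134.35 units

Market equilibrium (private): 23.10 + 1.45q = 103.74 - 0.27q → q_m = 46.8837.
Social marginal cost = private MC − MEB = 16.75 + 0.21q.
Set SMC = demand: 16.75 + 0.21q = 103.74 - 0.27q → q* = 181.2292.
Gap = |46.8837 − 181.2292| = 134.3455.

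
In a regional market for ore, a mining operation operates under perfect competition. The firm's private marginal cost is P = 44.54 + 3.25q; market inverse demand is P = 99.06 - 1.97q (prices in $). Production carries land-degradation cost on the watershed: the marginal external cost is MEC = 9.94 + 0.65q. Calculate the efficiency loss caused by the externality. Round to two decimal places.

Market equilibrium (private): 44.54 + 3.25q = 99.06 - 1.97q → q_m = 10.4444.
Social marginal cost = private MC + MEC = 54.48 + 3.90q.
Set SMC = demand: 54.48 + 3.90q = 99.06 - 1.97q → q* = 7.5945.
The welfare-loss triangle has base |q_m − q*| and height MEC(q_m) (the vertical gap between SMC and demand is zero at q* and MEC at q_m).
DWL = ½ × 2.8499 × 16.7289 = 23.8378.

DWL = $23.84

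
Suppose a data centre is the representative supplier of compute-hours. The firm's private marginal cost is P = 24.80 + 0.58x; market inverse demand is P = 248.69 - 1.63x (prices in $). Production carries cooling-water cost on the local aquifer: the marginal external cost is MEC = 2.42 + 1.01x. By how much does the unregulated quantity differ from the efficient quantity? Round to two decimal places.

32.53 units

Market equilibrium (private): 24.80 + 0.58x = 248.69 - 1.63x → x_m = 101.3077.
Social marginal cost = private MC + MEC = 27.22 + 1.59x.
Set SMC = demand: 27.22 + 1.59x = 248.69 - 1.63x → x* = 68.7795.
Gap = |101.3077 − 68.7795| = 32.5282.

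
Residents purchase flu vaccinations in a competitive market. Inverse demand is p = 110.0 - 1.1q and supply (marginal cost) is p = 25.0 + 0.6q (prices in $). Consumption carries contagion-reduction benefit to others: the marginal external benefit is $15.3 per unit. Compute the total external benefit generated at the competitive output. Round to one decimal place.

Market equilibrium (private): 25.0 + 0.6q = 110.0 - 1.1q → q_m = 50.0000.
Total external benefit = MEB × q_m = 15.3 × 50.0000 = 765.0000.

$765.0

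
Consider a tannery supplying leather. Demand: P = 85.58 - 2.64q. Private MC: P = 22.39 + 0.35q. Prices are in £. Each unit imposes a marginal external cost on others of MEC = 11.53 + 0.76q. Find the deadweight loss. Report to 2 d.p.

DWL = £101.51

Market equilibrium (private): 22.39 + 0.35q = 85.58 - 2.64q → q_m = 21.1338.
Social marginal cost = private MC + MEC = 33.92 + 1.11q.
Set SMC = demand: 33.92 + 1.11q = 85.58 - 2.64q → q* = 13.7760.
Between q* and q_m the wedge SMC − demand runs linearly from 0 to MEC(q_m), so the loss is a triangle.
DWL = ½ × 7.3578 × 27.5917 = 101.5071.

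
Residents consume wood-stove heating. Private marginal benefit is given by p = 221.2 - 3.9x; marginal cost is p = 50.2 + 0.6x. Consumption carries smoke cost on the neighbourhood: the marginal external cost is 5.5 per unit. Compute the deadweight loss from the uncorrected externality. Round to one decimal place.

DWL = 3.4

Market equilibrium (private): 50.2 + 0.6x = 221.2 - 3.9x → x_m = 38.0000.
Social marginal benefit = demand − MEC = 215.7 - 3.9x.
Set SMB = MC: 215.7 - 3.9x = 50.2 + 0.6x → x* = 36.7778.
The loss is the area between SMB and MC from x* to x_m; with linear curves that's a triangle of height MEC(x_m).
DWL = ½ × 1.2222 × 5.5000 = 3.3611.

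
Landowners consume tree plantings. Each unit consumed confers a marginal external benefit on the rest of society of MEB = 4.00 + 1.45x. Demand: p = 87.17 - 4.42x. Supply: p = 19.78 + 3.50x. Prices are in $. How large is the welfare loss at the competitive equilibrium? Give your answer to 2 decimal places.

Market equilibrium (private): 19.78 + 3.50x = 87.17 - 4.42x → x_m = 8.5088.
Social marginal benefit = demand + MEB = 91.17 - 2.97x.
Set SMB = MC: 91.17 - 2.97x = 19.78 + 3.50x → x* = 11.0340.
The welfare-loss triangle has base |x_m − x*| and height MEB(x_m) (the vertical gap between SMB and MC is zero at x* and MEB at x_m).
DWL = ½ × 2.5252 × 16.3378 = 20.6281.

DWL = $20.63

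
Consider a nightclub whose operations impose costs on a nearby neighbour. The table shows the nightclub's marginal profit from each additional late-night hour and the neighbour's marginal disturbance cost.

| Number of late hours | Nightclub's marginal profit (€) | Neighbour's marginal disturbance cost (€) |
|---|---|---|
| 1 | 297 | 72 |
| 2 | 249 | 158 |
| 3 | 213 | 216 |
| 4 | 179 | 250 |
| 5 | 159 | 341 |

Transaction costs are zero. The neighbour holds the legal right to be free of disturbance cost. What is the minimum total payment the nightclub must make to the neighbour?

Efficient level: marginal profit ≥ marginal disturbance cost through level 2, so k* = 2.
With the neighbour holding the right, the nightclub must at least compensate total damage at k*: 72 + 158 = 230.

€230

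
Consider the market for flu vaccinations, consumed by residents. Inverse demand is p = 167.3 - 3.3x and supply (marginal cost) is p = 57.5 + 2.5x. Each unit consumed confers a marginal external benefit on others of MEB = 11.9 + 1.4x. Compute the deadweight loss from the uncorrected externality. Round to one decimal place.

DWL = 167.6

Market equilibrium (private): 57.5 + 2.5x = 167.3 - 3.3x → x_m = 18.9310.
Social marginal benefit = demand + MEB = 179.2 - 1.9x.
Set SMB = MC: 179.2 - 1.9x = 57.5 + 2.5x → x* = 27.6591.
The loss is the area between SMB and MC from x* to x_m; with linear curves that's a triangle of height MEB(x_m).
DWL = ½ × 8.7281 × 38.4034 = 167.5944.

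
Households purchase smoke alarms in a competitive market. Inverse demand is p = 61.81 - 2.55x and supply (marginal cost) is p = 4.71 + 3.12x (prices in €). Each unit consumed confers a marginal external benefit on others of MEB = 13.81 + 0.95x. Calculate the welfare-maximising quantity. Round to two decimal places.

Social marginal benefit = demand + MEB = 75.62 - 1.60x.
Set SMB = MC: 75.62 - 1.60x = 4.71 + 3.12x → x* = 15.0233.

x* = 15.02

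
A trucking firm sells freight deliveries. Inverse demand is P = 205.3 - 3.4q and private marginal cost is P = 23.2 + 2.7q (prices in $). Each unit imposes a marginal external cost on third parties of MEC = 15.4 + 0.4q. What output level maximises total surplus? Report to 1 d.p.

Social marginal cost = private MC + MEC = 38.6 + 3.1q.
Set SMC = demand: 38.6 + 3.1q = 205.3 - 3.4q → q* = 25.6462.

q* = 25.6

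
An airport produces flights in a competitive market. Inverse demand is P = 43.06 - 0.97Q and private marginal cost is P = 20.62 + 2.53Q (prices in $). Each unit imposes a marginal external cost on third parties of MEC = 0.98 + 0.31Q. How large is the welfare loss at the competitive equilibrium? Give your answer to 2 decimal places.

Market equilibrium (private): 20.62 + 2.53Q = 43.06 - 0.97Q → Q_m = 6.4114.
Social marginal cost = private MC + MEC = 21.60 + 2.84Q.
Set SMC = demand: 21.60 + 2.84Q = 43.06 - 0.97Q → Q* = 5.6325.
The loss is the area between SMC and demand from Q* to Q_m; with linear curves that's a triangle of height MEC(Q_m).
DWL = ½ × 0.7789 × 2.9675 = 1.1557.

DWL = $1.16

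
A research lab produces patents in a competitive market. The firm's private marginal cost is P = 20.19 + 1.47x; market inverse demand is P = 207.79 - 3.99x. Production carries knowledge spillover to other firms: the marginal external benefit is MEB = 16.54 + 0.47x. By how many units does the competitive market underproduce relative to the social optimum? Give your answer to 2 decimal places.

Market equilibrium (private): 20.19 + 1.47x = 207.79 - 3.99x → x_m = 34.3590.
Social marginal cost = private MC − MEB = 3.65 + x.
Set SMC = demand: 3.65 + x = 207.79 - 3.99x → x* = 40.9098.
Gap = |34.3590 − 40.9098| = 6.5508.

6.55 units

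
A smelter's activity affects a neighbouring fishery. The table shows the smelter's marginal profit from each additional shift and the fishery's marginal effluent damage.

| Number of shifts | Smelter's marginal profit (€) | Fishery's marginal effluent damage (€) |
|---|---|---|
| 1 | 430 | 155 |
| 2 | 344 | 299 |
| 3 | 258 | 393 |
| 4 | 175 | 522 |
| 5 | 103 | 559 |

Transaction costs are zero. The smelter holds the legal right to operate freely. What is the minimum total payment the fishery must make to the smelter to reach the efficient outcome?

€536

Left alone the smelter would choose level 5 (marginal profit stays positive).
Efficient level: k* = 2 (marginal profit ≥ marginal effluent damage through 2).
The fishery must at least cover the smelter's forgone profit from cutting 5→2: 258 + 175 + 103 = 536.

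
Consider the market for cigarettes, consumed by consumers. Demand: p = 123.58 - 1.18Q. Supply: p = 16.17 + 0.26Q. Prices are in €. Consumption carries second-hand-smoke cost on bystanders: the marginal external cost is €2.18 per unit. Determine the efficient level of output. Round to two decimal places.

Q* = 73.08

Social marginal benefit = demand − MEC = 121.40 - 1.18Q.
Set SMB = MC: 121.40 - 1.18Q = 16.17 + 0.26Q → Q* = 73.0764.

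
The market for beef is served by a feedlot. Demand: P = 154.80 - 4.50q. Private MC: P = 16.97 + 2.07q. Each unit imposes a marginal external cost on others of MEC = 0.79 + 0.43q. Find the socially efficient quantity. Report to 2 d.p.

Social marginal cost = private MC + MEC = 17.76 + 2.50q.
Set SMC = demand: 17.76 + 2.50q = 154.80 - 4.50q → q* = 19.5771.

q* = 19.58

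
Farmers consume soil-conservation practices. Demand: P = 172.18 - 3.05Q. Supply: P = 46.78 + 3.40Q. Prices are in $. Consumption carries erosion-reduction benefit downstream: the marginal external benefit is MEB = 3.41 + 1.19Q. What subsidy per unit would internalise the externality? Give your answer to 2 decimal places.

Social marginal benefit = demand + MEB = 175.59 - 1.86Q.
Set SMB = MC: 175.59 - 1.86Q = 46.78 + 3.40Q → Q* = 24.4886.
The Pigouvian subsidy equals MEB at Q*: 3.41 + 1.19×24.4886 = 32.5514.

subsidy = $32.55 per unit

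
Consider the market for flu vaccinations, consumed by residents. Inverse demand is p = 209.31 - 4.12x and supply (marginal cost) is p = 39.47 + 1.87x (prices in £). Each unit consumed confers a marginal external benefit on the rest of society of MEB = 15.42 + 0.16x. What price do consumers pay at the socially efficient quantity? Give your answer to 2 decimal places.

Social marginal benefit = demand + MEB = 224.73 - 3.96x.
Set SMB = MC: 224.73 - 3.96x = 39.47 + 1.87x → x* = 31.7770.
Consumer price on the demand curve at x*: 209.31 − 4.12×31.7770 = 78.3888.

P = £78.39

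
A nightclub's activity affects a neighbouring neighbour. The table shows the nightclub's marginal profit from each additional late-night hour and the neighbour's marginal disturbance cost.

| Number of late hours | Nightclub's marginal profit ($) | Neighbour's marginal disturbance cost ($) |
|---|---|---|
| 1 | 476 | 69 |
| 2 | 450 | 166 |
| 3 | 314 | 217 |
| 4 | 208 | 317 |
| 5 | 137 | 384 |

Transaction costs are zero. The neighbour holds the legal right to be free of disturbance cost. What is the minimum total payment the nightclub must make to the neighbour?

$452

Efficient level: marginal profit ≥ marginal disturbance cost through level 3, so k* = 3.
With the neighbour holding the right, the nightclub must at least compensate total damage at k*: 69 + 166 + 217 = 452.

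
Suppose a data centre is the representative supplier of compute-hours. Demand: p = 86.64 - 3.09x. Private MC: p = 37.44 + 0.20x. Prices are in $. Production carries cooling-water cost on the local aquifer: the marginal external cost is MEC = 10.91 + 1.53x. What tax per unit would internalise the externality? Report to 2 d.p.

Social marginal cost = private MC + MEC = 48.35 + 1.73x.
Set SMC = demand: 48.35 + 1.73x = 86.64 - 3.09x → x* = 7.9440.
The Pigouvian tax equals MEC at x*: 10.91 + 1.53×7.9440 = 23.0643.

tax = $23.06 per unit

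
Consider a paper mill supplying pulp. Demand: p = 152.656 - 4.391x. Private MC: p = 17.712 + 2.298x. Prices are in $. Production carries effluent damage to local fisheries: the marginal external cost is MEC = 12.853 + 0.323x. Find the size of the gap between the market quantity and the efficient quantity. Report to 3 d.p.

Market equilibrium (private): 17.712 + 2.298x = 152.656 - 4.391x → x_m = 20.1740.
Social marginal cost = private MC + MEC = 30.565 + 2.621x.
Set SMC = demand: 30.565 + 2.621x = 152.656 - 4.391x → x* = 17.4117.
Gap = |20.1740 − 17.4117| = 2.7623.

2.762 units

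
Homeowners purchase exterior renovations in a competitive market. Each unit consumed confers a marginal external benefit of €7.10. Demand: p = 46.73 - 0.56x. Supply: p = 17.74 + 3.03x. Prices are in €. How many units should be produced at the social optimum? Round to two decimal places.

x* = 10.05

Social marginal benefit = demand + MEB = 53.83 - 0.56x.
Set SMB = MC: 53.83 - 0.56x = 17.74 + 3.03x → x* = 10.0529.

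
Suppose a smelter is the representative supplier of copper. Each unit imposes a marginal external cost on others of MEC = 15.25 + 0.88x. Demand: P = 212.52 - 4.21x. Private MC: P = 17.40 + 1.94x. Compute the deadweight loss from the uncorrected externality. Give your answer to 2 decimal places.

DWL = 132.55

Market equilibrium (private): 17.40 + 1.94x = 212.52 - 4.21x → x_m = 31.7268.
Social marginal cost = private MC + MEC = 32.65 + 2.82x.
Set SMC = demand: 32.65 + 2.82x = 212.52 - 4.21x → x* = 25.5861.
Height of the DWL triangle at x_m is SMC(x_m) − demand(x_m) = MEC(x_m) = 43.1696.
DWL = ½ × 6.1407 × 43.1696 = 132.5458.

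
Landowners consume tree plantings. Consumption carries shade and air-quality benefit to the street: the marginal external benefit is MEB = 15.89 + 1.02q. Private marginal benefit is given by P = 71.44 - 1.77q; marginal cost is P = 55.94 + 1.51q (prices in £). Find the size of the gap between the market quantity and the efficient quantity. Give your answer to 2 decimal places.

Market equilibrium (private): 55.94 + 1.51q = 71.44 - 1.77q → q_m = 4.7256.
Social marginal benefit = demand + MEB = 87.33 - 0.75q.
Set SMB = MC: 87.33 - 0.75q = 55.94 + 1.51q → q* = 13.8894.
Gap = |4.7256 − 13.8894| = 9.1638.

9.16 units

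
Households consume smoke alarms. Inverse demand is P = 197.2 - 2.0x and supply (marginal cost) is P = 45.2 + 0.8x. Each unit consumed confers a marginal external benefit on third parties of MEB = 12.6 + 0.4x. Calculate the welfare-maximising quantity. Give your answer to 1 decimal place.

x* = 68.6

Social marginal benefit = demand + MEB = 209.8 - 1.6x.
Set SMB = MC: 209.8 - 1.6x = 45.2 + 0.8x → x* = 68.5833.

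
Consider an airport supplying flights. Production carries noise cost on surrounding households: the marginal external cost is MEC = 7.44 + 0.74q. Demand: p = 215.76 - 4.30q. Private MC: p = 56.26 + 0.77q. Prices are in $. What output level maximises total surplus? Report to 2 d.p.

q* = 26.17

Social marginal cost = private MC + MEC = 63.70 + 1.51q.
Set SMC = demand: 63.70 + 1.51q = 215.76 - 4.30q → q* = 26.1721.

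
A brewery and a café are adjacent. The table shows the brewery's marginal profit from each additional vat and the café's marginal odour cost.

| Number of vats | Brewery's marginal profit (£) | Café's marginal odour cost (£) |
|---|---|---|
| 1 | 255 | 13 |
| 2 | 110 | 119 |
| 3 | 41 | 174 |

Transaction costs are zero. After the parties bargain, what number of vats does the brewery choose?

1

Bargaining reaches the level where marginal profit last exceeds marginal odour cost.
That holds through level 1 (255 ≥ 13) but not at 2 (110 < 119).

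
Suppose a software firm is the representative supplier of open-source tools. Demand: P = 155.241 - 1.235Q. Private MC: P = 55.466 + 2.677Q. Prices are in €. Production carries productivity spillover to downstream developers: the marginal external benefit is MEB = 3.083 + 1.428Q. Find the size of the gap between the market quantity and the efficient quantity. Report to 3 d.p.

Market equilibrium (private): 55.466 + 2.677Q = 155.241 - 1.235Q → Q_m = 25.5049.
Social marginal cost = private MC − MEB = 52.383 + 1.249Q.
Set SMC = demand: 52.383 + 1.249Q = 155.241 - 1.235Q → Q* = 41.4082.
Gap = |25.5049 − 41.4082| = 15.9033.

15.903 units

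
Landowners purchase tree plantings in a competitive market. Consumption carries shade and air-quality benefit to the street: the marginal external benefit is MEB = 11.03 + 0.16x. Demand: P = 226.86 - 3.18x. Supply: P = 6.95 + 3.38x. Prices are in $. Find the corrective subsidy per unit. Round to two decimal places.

subsidy = $16.80 per unit

Social marginal benefit = demand + MEB = 237.89 - 3.02x.
Set SMB = MC: 237.89 - 3.02x = 6.95 + 3.38x → x* = 36.0844.
The Pigouvian subsidy equals MEB at x*: 11.03 + 0.16×36.0844 = 16.8035.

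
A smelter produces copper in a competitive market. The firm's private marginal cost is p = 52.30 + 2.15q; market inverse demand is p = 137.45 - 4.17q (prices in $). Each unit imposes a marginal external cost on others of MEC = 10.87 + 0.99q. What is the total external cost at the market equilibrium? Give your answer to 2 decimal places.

$236.31

Market equilibrium (private): 52.30 + 2.15q = 137.45 - 4.17q → q_m = 13.4731.
Total external cost = ∫₀^{q_m} (10.87 + 0.99q) dq = 10.87×13.4731 + ½×0.99×13.4731² = 236.3072.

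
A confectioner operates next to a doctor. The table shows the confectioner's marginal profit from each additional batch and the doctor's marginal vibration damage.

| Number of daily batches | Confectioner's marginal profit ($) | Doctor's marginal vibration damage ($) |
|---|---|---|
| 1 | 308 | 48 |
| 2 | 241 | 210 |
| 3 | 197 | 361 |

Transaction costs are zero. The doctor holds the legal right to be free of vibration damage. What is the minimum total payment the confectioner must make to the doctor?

Efficient level: marginal profit ≥ marginal vibration damage through level 2, so k* = 2.
With the doctor holding the right, the confectioner must at least compensate total damage at k*: 48 + 210 = 258.

$258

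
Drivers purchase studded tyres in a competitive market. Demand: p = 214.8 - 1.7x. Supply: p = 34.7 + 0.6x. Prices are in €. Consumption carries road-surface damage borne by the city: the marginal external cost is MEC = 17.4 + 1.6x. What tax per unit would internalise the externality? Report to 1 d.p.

tax = €84.1 per unit

Social marginal benefit = demand − MEC = 197.4 - 3.3x.
Set SMB = MC: 197.4 - 3.3x = 34.7 + 0.6x → x* = 41.7179.
The Pigouvian tax equals MEC at x*: 17.4 + 1.6×41.7179 = 84.1486.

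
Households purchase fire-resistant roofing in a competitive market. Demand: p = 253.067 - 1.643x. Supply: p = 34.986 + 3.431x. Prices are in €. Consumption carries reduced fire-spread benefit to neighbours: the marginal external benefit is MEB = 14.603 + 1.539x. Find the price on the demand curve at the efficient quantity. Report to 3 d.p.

Social marginal benefit = demand + MEB = 267.670 - 0.104x.
Set SMB = MC: 267.670 - 0.104x = 34.986 + 3.431x → x* = 65.8229.
Consumer price on the demand curve at x*: 253.067 − 1.643×65.8229 = 144.9200.

P = €144.920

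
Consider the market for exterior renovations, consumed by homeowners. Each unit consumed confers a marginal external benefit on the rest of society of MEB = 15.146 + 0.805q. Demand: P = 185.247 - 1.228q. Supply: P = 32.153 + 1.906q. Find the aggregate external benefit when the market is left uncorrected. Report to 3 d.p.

1700.344

Market equilibrium (private): 32.153 + 1.906q = 185.247 - 1.228q → q_m = 48.8494.
Total external benefit = ∫₀^{q_m} (15.146 + 0.805q) dq = 15.146×48.8494 + ½×0.805×48.8494² = 1700.3442.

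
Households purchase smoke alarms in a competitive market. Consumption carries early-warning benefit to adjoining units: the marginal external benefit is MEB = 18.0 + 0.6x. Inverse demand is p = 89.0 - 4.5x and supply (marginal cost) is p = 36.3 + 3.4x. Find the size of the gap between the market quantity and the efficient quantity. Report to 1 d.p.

Market equilibrium (private): 36.3 + 3.4x = 89.0 - 4.5x → x_m = 6.6709.
Social marginal benefit = demand + MEB = 107.0 - 3.9x.
Set SMB = MC: 107.0 - 3.9x = 36.3 + 3.4x → x* = 9.6849.
Gap = |6.6709 − 9.6849| = 3.0140.

3.0 units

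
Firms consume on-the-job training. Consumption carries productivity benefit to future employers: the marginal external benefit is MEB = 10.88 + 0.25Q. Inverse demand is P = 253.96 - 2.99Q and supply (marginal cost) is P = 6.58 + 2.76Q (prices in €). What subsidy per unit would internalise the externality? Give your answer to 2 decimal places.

subsidy = €22.62 per unit

Social marginal benefit = demand + MEB = 264.84 - 2.74Q.
Set SMB = MC: 264.84 - 2.74Q = 6.58 + 2.76Q → Q* = 46.9564.
The Pigouvian subsidy equals MEB at Q*: 10.88 + 0.25×46.9564 = 22.6191.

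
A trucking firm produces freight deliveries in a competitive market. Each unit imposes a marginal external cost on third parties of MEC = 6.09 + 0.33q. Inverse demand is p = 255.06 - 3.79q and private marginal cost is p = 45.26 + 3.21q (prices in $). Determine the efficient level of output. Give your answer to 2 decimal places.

Social marginal cost = private MC + MEC = 51.35 + 3.54q.
Set SMC = demand: 51.35 + 3.54q = 255.06 - 3.79q → q* = 27.7913.

q* = 27.79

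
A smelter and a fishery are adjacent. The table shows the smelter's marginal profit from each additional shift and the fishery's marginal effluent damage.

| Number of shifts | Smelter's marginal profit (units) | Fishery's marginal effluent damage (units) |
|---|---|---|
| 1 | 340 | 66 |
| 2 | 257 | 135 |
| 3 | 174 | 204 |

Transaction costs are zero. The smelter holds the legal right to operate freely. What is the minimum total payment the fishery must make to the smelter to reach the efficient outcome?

Left alone the smelter would choose level 3 (marginal profit stays positive).
Efficient level: k* = 2 (marginal profit ≥ marginal effluent damage through 2).
The fishery must at least cover the smelter's forgone profit from cutting 3→2: 174 = 174.

174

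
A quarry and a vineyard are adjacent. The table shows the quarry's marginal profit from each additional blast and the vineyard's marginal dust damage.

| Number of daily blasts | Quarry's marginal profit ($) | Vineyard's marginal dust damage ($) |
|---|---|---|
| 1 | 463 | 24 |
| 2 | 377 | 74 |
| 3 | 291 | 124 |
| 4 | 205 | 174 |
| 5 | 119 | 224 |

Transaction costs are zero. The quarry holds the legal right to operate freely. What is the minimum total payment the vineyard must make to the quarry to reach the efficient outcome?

Left alone the quarry would choose level 5 (marginal profit stays positive).
Efficient level: k* = 4 (marginal profit ≥ marginal dust damage through 4).
The vineyard must at least cover the quarry's forgone profit from cutting 5→4: 119 = 119.

$119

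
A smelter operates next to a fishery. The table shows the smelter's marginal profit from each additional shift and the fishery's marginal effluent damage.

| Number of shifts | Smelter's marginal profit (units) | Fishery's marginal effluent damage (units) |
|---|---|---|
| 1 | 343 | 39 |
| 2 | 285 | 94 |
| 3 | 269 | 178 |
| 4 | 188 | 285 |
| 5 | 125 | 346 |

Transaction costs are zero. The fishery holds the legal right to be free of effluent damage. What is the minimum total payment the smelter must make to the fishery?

311

Efficient level: marginal profit ≥ marginal effluent damage through level 3, so k* = 3.
With the fishery holding the right, the smelter must at least compensate total damage at k*: 39 + 94 + 178 = 311.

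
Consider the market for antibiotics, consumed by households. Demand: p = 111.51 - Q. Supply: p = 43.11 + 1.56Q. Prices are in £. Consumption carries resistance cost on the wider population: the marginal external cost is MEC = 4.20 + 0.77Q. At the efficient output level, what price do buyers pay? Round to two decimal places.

P = £92.23

Social marginal benefit = demand − MEC = 107.31 - 1.77Q.
Set SMB = MC: 107.31 - 1.77Q = 43.11 + 1.56Q → Q* = 19.2793.
Consumer price on the demand curve at Q*: 111.51 − 1.00×19.2793 = 92.2307.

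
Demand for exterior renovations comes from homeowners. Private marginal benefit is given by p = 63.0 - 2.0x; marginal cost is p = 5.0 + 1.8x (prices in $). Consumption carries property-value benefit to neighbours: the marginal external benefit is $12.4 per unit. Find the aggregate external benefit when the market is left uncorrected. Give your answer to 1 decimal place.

Market equilibrium (private): 5.0 + 1.8x = 63.0 - 2.0x → x_m = 15.2632.
Total external benefit = MEB × x_m = 12.4 × 15.2632 = 189.2637.

$189.3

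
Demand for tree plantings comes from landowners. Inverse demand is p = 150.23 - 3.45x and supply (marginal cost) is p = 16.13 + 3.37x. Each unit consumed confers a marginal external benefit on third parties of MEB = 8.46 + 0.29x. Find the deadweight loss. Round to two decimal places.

DWL = 15.36

Market equilibrium (private): 16.13 + 3.37x = 150.23 - 3.45x → x_m = 19.6628.
Social marginal benefit = demand + MEB = 158.69 - 3.16x.
Set SMB = MC: 158.69 - 3.16x = 16.13 + 3.37x → x* = 21.8315.
The welfare-loss triangle has base |x_m − x*| and height MEB(x_m) (the vertical gap between SMB and MC is zero at x* and MEB at x_m).
DWL = ½ × 2.1687 × 14.1622 = 15.3568.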